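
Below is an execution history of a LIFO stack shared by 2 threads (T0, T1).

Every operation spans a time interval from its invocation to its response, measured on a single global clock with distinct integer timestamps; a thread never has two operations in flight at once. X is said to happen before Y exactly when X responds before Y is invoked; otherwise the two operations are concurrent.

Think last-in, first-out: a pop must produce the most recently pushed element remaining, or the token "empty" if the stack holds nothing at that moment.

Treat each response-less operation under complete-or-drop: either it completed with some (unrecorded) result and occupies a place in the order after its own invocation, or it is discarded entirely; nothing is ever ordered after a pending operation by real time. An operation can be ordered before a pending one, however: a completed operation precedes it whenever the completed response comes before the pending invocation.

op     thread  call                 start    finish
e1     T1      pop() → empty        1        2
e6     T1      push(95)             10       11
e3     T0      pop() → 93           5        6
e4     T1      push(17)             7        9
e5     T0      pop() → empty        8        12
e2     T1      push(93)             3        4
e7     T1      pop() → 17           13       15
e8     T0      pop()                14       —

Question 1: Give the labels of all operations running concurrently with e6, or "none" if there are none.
concurrent with e6 ([10,11]): every op whose interval crosses 10..11
e1 [1,2]: before
e2 [3,4]: before
e3 [5,6]: before
e4 [7,9]: before
e5 [8,12]: concurrent
e7 [13,15]: after
e8 [14,…): after

e5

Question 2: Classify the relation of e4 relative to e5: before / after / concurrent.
e4 spans [7,9], e5 spans [8,12]
the intervals overlap in both directions

concurrent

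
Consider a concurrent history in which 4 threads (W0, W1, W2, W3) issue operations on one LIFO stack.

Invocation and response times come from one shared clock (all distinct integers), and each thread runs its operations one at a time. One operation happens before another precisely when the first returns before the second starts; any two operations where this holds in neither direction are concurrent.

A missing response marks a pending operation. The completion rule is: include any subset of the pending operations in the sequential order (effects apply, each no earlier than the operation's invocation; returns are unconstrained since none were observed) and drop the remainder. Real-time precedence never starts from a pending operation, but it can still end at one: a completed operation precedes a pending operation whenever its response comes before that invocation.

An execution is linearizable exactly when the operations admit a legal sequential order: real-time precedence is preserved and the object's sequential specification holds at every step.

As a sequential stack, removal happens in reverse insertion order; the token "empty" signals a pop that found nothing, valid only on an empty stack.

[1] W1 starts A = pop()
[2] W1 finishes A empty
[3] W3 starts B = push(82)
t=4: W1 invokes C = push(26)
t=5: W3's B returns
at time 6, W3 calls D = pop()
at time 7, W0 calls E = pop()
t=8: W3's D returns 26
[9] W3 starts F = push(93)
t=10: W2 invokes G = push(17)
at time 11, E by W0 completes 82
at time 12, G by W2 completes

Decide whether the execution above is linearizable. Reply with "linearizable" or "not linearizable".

witness order: A, B, C, D, E, F, G
step 1: A pop() → empty — stack <>
step 2: B push(82) — stack <82>
step 3: C push(26) (pending, included) — stack <82,26>
step 4: D pop() → 26 — stack <82>
step 5: E pop() → 82 — stack <>
step 6: F push(93) (pending, included) — stack <93>
step 7: G push(17) — stack <93,17>

linearizable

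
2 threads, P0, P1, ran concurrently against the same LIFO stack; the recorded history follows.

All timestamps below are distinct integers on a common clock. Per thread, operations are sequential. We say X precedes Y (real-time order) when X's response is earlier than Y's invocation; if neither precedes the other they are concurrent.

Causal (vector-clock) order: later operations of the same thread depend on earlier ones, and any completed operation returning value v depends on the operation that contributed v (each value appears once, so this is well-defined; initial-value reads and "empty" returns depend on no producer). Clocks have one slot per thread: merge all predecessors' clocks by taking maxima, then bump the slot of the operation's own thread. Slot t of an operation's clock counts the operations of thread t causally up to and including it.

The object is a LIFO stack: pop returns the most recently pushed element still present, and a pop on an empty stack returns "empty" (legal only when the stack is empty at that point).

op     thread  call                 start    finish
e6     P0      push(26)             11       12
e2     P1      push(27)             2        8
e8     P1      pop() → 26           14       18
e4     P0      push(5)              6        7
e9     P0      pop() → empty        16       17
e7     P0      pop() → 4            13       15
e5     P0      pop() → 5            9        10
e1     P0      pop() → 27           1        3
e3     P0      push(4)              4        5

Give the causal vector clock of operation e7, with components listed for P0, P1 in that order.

(6, 1)

e2 (invocation 2): nothing precedes it; P1's component alone gives (0, 1)
VC(e1, invoked at 1): max of VC(e2)=(0, 1), then +1 on thread P0 → (1, 1)
VC(e3, invoked at 4): max of VC(e1)=(1, 1), then +1 on thread P0 → (2, 1)
VC(e4, invoked at 6): max of VC(e3)=(2, 1), then +1 on thread P0 → (3, 1)
VC(e5, invoked at 9): max of VC(e4)=(3, 1), then +1 on thread P0 → (4, 1)
VC(e6, invoked at 11): max of VC(e5)=(4, 1), then +1 on thread P0 → (5, 1)
VC(e8, invoked at 14): max of VC(e2)=(0, 1), VC(e6)=(5, 1), then +1 on thread P1 → (5, 2)
VC(e7, invoked at 13): max of VC(e3)=(2, 1), VC(e6)=(5, 1), then +1 on thread P0 → (6, 1)
VC(e9, invoked at 16): max of VC(e7)=(6, 1), then +1 on thread P0 → (7, 1)
target: VC(e7) = (6, 1)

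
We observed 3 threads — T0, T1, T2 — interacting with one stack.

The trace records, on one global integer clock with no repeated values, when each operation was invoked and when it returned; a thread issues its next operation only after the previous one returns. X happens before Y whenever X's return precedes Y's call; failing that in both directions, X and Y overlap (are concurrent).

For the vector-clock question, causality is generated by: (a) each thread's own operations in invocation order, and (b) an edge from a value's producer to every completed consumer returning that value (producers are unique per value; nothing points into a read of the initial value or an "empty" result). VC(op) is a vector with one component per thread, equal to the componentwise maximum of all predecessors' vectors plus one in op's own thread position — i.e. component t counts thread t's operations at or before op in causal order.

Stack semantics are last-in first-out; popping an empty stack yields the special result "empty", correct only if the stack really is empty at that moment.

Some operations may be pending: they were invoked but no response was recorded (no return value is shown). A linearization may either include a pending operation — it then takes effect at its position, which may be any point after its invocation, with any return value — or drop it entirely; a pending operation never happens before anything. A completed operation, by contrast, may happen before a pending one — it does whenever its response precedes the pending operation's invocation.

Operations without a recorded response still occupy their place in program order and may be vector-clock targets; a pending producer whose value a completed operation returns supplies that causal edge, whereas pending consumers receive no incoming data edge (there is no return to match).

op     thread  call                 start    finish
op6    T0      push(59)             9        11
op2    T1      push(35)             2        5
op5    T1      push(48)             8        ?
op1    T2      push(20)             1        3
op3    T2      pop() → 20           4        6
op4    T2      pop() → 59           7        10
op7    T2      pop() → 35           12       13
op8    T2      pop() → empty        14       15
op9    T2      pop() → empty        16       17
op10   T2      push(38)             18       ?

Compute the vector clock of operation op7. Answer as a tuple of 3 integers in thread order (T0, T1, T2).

invoked at 1, op1 has no predecessors; its own T2 bump gives (0, 0, 1)
invoked at 2, op2 has no predecessors; its own T1 bump gives (0, 1, 0)
invoked at 9, op6 has no predecessors; its own T0 bump gives (1, 0, 0)
from VC(op1)=(0, 0, 1), op3 (invoked 4) maxes components and bumps T2 → (0, 0, 2)
from VC(op2)=(0, 1, 0), op5 (invoked 8) maxes components and bumps T1 → (0, 2, 0)
from VC(op3)=(0, 0, 2), VC(op6)=(1, 0, 0), op4 (invoked 7) maxes components and bumps T2 → (1, 0, 3)
from VC(op2)=(0, 1, 0), VC(op4)=(1, 0, 3), op7 (invoked 12) maxes components and bumps T2 → (1, 1, 4)
from VC(op7)=(1, 1, 4), op8 (invoked 14) maxes components and bumps T2 → (1, 1, 5)
from VC(op8)=(1, 1, 5), op9 (invoked 16) maxes components and bumps T2 → (1, 1, 6)
from VC(op9)=(1, 1, 6), op10 (invoked 18) maxes components and bumps T2 → (1, 1, 7)
target: VC(op7) = (1, 1, 4)

(1, 1, 4)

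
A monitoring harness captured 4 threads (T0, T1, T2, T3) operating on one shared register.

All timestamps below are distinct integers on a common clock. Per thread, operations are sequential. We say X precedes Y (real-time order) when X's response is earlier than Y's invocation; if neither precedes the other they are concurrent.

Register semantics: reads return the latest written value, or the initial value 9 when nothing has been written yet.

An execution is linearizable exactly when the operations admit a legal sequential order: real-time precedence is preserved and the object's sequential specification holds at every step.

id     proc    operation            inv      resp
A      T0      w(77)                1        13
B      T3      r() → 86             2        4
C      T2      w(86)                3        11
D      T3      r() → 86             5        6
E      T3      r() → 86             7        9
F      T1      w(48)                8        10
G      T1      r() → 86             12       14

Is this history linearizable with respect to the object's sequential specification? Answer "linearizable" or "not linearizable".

not linearizable

prefix check: 1..13 passes, 1..14 fails once G's time-14 response joins
the 7 completed operations admit 70 real-time orders; each fails the register replay
take A, B, C, D, E, F, G: step 2 already fails, because B r() → 86 cannot occur there
take A, B, C, D, F, E, G: step 2 already fails, because B r() → 86 cannot occur there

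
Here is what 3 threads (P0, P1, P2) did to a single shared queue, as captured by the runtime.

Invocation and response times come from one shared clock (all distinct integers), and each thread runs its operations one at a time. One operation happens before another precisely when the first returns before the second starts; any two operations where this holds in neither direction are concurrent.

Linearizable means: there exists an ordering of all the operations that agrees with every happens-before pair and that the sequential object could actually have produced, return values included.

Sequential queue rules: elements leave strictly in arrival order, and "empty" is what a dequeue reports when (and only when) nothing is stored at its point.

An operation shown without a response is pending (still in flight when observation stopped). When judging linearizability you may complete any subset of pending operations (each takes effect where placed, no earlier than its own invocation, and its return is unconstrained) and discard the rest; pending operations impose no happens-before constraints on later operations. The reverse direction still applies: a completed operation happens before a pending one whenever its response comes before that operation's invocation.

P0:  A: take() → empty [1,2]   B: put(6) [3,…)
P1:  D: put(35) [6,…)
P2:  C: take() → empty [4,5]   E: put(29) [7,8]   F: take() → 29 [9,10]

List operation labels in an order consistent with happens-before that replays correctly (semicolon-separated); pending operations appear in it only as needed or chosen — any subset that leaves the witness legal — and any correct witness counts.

after step 1 (A take() → empty): queue <>
after step 2 (C take() → empty): queue <>
after step 3 (E put(29)): queue <29>
after step 4 (B put(6) (pending, included)): queue <29,6>
after step 5 (D put(35) (pending, included)): queue <29,6,35>
after step 6 (F take() → 29): queue <6,35>

A; C; E; B; D; F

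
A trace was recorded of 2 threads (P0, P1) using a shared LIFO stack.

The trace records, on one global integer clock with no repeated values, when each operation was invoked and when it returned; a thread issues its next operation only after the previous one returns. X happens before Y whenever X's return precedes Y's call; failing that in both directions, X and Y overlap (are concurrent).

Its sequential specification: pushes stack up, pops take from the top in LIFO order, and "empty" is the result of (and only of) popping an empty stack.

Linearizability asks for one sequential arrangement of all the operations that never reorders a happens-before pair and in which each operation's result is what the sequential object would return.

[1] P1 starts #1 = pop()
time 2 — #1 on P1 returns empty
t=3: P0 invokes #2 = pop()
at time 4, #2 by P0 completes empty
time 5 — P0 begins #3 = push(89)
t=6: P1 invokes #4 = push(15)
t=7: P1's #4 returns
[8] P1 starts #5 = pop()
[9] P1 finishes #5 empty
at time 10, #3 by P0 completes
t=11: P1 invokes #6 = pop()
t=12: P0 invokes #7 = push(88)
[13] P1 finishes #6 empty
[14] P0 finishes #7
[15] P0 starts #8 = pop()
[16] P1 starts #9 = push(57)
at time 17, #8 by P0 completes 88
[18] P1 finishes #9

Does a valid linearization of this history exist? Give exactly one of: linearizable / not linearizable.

not linearizable

cut after 8 events: linearizable; cut after 9 events (#5 responds, time 9): not linearizable
the completed operations (4 total) allow one real-time order; the LIFO stack replay rejects it
include/drop combinations of the 1 pending operation (#3) were all tried; none helps
for example #1, #2, #4, #5 (pending dropped) fails at step 4: #5 pop() → empty is not legal there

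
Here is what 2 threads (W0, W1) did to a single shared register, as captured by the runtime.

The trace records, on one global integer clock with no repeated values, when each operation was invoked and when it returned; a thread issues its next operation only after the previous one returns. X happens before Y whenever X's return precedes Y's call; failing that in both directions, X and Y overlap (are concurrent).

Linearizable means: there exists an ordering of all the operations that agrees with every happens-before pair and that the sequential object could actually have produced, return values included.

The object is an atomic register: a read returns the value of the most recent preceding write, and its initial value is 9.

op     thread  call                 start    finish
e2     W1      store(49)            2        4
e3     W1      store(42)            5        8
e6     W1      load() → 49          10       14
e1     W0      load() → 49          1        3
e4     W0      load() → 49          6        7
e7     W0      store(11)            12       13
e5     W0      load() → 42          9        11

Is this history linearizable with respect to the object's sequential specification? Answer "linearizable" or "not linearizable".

not linearizable

cut after 13 events: linearizable; cut after 14 events (e6 responds, time 14): not linearizable
every one of the 12 real-time-consistent orders over 7 completed register ops fails the sequential spec
sample order e1, e2, e3, e4, e5, e6, e7 stalls at step 1 — e1 load() → 49 has no legal effect
sample order e1, e2, e3, e4, e5, e7, e6 stalls at step 1 — e1 load() → 49 has no legal effect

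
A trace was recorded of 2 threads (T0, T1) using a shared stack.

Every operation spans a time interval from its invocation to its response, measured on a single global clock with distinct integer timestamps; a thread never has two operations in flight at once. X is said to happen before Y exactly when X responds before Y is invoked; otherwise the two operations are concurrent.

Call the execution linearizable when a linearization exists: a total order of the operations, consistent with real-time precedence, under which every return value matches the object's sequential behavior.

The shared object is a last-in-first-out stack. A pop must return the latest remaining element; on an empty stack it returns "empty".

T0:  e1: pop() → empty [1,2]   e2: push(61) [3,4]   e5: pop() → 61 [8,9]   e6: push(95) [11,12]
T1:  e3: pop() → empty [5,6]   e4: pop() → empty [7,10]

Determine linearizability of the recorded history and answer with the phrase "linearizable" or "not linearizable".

not linearizable

through event 5 a valid linearization exists; event 6 (e3 responding at time 6) ends that
a single order respects real time; the 3 completed stack operations fail replay along it
for example e1, e2, e3 fails at step 3: e3 pop() → empty is not legal there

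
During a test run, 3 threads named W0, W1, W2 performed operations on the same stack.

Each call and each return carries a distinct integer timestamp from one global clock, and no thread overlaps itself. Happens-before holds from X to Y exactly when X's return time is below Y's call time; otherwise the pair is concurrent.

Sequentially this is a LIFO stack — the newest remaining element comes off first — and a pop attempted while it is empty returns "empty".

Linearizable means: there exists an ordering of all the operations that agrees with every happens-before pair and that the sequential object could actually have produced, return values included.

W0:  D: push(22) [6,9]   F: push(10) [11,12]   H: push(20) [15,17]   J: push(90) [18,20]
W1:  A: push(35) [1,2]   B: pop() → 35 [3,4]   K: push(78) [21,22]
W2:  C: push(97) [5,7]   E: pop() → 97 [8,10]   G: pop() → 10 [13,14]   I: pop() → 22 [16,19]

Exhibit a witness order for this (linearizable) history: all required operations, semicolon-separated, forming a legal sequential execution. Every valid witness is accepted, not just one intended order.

A; B; C; E; D; F; G; I; H; J; K

step 1: A push(35) — stack <35>
step 2: B pop() → 35 — stack <>
step 3: C push(97) — stack <97>
step 4: E pop() → 97 — stack <>
step 5: D push(22) — stack <22>
step 6: F push(10) — stack <22,10>
step 7: G pop() → 10 — stack <22>
step 8: I pop() → 22 — stack <>
step 9: H push(20) — stack <20>
step 10: J push(90) — stack <20,90>
step 11: K push(78) — stack <20,90,78>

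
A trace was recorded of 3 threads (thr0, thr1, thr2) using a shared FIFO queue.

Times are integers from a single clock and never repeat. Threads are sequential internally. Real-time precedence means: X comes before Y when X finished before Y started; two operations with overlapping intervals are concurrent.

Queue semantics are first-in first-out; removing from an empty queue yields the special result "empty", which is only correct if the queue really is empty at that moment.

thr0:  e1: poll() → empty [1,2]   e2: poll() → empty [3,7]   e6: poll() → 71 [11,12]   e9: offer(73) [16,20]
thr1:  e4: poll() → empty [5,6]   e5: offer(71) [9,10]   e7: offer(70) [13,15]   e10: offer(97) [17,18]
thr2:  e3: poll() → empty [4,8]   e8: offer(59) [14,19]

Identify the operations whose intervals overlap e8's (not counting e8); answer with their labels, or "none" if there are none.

e10, e7, e9

e8 runs from 14 to 19; window-overlapping ops are concurrent
e1 [1,2]: before
e2 [3,7]: before
e3 [4,8]: before
e4 [5,6]: before
e5 [9,10]: before
e6 [11,12]: before
e7 [13,15]: concurrent
e9 [16,20]: concurrent
e10 [17,18]: concurrent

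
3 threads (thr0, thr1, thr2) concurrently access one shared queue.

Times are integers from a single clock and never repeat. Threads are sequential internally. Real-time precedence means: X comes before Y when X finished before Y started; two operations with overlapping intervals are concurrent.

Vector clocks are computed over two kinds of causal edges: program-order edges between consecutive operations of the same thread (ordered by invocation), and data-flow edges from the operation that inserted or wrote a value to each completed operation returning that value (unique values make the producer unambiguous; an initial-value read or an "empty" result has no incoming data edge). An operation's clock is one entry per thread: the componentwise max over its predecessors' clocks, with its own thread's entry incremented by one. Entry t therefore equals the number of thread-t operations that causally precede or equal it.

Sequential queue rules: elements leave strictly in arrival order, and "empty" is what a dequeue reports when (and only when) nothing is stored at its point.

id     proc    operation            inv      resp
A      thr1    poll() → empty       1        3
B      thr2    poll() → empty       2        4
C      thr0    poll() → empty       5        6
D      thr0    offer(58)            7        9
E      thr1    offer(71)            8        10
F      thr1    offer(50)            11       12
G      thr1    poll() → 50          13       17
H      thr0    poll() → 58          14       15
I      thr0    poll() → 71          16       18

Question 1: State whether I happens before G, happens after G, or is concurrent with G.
I spans [16,18], G spans [13,17]
the intervals overlap in both directions

concurrent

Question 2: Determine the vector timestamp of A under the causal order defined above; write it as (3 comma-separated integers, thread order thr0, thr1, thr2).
VC(B, invoked at 2): no causal predecessors; +1 on thr2 → (0, 0, 1)
VC(A, invoked at 1): no causal predecessors; +1 on thr1 → (0, 1, 0)
VC(C, invoked at 5): no causal predecessors; +1 on thr0 → (1, 0, 0)
from VC(A)=(0, 1, 0), E (invoked 8) maxes components and bumps thr1 → (0, 2, 0)
from VC(C)=(1, 0, 0), D (invoked 7) maxes components and bumps thr0 → (2, 0, 0)
from VC(E)=(0, 2, 0), F (invoked 11) maxes components and bumps thr1 → (0, 3, 0)
from VC(D)=(2, 0, 0), H (invoked 14) maxes components and bumps thr0 → (3, 0, 0)
from VC(F)=(0, 3, 0), G (invoked 13) maxes components and bumps thr1 → (0, 4, 0)
from VC(E)=(0, 2, 0), VC(H)=(3, 0, 0), I (invoked 16) maxes components and bumps thr0 → (4, 2, 0)
target: VC(A) = (0, 1, 0)

(0, 1, 0)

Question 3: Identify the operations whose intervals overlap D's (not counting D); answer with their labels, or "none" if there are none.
D spans [7,9]: anything still running between times 7 and 9 counts as concurrent
A [1,3]: before
B [2,4]: before
C [5,6]: before
E [8,10]: concurrent
F [11,12]: after
G [13,17]: after
H [14,15]: after
I [16,18]: after

E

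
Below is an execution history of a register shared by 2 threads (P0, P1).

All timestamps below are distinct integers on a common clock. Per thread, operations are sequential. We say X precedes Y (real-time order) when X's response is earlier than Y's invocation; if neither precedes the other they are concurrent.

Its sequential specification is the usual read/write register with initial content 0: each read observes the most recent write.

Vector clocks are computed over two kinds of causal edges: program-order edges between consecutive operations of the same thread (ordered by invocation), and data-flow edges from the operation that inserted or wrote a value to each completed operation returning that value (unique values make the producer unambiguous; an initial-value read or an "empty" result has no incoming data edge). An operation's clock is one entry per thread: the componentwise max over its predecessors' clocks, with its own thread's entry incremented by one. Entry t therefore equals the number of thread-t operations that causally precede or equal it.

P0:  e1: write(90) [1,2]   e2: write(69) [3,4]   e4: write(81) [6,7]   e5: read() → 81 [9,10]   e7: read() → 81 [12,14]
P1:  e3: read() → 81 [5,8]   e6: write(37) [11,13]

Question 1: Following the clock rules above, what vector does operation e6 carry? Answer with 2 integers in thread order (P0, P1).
Answer: (3, 2)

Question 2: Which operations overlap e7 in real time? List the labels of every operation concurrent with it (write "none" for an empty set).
Answer: e6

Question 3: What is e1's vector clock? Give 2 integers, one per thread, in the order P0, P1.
Answer: (1, 0)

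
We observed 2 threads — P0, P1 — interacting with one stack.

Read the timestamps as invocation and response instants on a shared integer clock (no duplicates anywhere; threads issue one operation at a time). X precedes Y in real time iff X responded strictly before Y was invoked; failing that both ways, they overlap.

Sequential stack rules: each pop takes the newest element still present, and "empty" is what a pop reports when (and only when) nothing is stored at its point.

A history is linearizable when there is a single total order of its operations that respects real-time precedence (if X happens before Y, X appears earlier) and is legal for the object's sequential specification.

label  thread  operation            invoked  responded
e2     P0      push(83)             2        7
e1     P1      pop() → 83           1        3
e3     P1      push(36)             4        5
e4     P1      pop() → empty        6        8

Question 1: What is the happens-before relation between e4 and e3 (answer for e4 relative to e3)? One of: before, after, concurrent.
Answer: after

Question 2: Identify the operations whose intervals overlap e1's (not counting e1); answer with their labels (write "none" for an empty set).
Answer: e2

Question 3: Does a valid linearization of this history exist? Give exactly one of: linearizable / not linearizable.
not linearizable

prefix check: 1..7 passes, 1..8 fails once e4's time-8 response joins
4 orders of the 4 completed stack ops respect real time; none is legal
take e1, e2, e3, e4: step 1 already fails, because e1 pop() → 83 cannot occur there
take e1, e3, e2, e4: step 1 already fails, because e1 pop() → 83 cannot occur there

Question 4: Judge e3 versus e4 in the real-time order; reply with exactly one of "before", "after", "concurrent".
Answer: before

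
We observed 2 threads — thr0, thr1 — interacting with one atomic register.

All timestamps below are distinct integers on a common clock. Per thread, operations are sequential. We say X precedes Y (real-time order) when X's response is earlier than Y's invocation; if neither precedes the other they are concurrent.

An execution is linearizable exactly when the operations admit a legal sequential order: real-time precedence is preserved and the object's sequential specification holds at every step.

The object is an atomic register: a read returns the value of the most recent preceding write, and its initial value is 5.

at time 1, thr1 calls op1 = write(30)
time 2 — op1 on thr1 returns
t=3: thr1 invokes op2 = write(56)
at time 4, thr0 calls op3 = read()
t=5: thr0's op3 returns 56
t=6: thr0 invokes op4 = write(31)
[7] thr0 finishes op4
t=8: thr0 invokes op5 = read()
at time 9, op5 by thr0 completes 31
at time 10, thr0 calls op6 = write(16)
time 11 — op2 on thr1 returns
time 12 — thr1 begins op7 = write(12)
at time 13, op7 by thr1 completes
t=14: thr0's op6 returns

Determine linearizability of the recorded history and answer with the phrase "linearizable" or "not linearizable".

witness order: op1, op2, op3, op4, op5, op6, op7
after step 1 (op1 write(30)): value 30
after step 2 (op2 write(56)): value 56
after step 3 (op3 read() → 56): value 56
after step 4 (op4 write(31)): value 31
after step 5 (op5 read() → 31): value 31
after step 6 (op6 write(16)): value 16
after step 7 (op7 write(12)): value 12

linearizable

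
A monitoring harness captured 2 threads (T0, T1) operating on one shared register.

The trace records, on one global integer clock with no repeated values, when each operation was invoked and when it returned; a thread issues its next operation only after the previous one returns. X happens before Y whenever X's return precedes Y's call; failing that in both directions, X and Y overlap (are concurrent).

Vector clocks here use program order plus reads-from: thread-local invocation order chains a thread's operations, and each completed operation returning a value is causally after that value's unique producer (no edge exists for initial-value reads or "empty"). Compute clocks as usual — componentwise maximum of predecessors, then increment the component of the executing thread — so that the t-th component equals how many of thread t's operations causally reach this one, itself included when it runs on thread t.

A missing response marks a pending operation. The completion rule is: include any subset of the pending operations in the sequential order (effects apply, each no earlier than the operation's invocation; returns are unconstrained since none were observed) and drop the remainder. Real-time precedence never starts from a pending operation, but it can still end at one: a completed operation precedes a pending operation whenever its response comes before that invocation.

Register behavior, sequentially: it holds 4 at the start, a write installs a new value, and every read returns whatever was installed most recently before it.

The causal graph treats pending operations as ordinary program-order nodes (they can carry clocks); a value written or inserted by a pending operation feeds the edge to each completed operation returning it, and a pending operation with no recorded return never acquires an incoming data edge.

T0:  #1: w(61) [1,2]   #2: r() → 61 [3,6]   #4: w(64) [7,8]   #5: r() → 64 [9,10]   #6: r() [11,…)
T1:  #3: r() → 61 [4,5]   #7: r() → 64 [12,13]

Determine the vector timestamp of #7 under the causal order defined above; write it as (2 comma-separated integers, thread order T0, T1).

(3, 2)

VC(#1, invoked at 1): no causal predecessors; +1 on T0 → (1, 0)
#3, invoked 4, takes VC(#1)=(1, 0) under max, adds 1 for T1 → (1, 1)
#2, invoked 3, takes VC(#1)=(1, 0) under max, adds 1 for T0 → (2, 0)
#4, invoked 7, takes VC(#2)=(2, 0) under max, adds 1 for T0 → (3, 0)
#5, invoked 9, takes VC(#4)=(3, 0) under max, adds 1 for T0 → (4, 0)
#7, invoked 12, takes VC(#3)=(1, 1), VC(#4)=(3, 0) under max, adds 1 for T1 → (3, 2)
#6, invoked 11, takes VC(#5)=(4, 0) under max, adds 1 for T0 → (5, 0)
target: VC(#7) = (3, 2)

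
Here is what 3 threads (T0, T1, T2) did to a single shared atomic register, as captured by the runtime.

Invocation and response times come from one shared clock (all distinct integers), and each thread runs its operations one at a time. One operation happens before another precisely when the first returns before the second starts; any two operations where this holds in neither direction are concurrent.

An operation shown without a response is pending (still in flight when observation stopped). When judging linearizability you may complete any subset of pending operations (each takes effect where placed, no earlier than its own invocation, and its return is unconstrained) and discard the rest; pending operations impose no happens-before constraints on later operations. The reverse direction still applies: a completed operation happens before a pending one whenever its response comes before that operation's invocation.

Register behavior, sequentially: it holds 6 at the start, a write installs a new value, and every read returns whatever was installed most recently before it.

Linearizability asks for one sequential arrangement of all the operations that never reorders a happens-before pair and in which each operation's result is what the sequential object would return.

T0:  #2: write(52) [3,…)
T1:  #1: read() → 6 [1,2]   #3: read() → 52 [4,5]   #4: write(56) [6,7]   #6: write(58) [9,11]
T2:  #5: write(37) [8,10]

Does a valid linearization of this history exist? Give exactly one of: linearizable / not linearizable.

linearizable

one valid linearization: #1, #2, #3, #4, #5, #6
1. #1 read() → 6, leaving value 6
2. #2 write(52) (pending, included), leaving value 52
3. #3 read() → 52, leaving value 52
4. #4 write(56), leaving value 56
5. #5 write(37), leaving value 37
6. #6 write(58), leaving value 58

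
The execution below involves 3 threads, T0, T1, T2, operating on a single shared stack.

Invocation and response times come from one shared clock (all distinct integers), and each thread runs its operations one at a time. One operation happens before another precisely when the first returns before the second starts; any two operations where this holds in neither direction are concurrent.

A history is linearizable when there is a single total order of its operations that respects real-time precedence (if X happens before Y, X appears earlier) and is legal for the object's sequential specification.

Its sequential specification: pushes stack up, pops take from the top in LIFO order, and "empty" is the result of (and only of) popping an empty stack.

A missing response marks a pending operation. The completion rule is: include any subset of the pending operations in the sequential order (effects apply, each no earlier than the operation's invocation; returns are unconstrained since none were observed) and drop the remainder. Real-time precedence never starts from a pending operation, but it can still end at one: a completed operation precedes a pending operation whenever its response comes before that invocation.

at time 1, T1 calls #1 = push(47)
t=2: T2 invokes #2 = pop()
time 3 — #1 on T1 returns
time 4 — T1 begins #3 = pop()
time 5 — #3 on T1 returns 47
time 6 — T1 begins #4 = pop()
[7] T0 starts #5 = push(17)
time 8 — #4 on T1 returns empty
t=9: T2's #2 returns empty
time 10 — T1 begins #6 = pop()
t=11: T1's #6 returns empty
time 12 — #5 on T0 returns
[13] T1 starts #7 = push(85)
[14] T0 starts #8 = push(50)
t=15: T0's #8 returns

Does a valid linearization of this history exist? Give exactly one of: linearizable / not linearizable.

linearizable

a witness: #1, #3, #2, #4, #6, #5, #7, #8
1. #1 push(47), leaving stack <47>
2. #3 pop() → 47, leaving stack <>
3. #2 pop() → empty, leaving stack <>
4. #4 pop() → empty, leaving stack <>
5. #6 pop() → empty, leaving stack <>
6. #5 push(17), leaving stack <17>
7. #7 push(85) (pending, included), leaving stack <17,85>
8. #8 push(50), leaving stack <17,85,50>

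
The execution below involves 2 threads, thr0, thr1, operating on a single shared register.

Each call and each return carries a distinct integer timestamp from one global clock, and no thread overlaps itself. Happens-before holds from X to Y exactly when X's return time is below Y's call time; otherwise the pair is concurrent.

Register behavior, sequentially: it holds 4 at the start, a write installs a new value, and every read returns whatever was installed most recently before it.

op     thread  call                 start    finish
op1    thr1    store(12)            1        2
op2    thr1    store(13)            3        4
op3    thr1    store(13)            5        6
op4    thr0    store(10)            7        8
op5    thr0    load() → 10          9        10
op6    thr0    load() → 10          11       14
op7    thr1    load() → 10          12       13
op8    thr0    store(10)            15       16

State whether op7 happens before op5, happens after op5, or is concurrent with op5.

op7 spans [12,13], op5 spans [9,10]
resp(op5)=10 < inv(op7)=12

after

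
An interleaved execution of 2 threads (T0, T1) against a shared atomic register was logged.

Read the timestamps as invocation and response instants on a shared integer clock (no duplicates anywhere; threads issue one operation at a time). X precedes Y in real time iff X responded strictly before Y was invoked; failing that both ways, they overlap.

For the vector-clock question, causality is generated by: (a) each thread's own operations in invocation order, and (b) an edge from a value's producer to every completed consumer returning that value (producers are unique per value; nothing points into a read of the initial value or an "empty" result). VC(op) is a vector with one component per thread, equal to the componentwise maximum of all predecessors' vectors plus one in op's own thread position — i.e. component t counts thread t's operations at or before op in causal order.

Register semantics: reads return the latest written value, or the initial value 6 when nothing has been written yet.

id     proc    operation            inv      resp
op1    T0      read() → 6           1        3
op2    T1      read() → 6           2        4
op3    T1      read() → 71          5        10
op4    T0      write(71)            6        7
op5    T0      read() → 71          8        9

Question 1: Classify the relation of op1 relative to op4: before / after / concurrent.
Answer: before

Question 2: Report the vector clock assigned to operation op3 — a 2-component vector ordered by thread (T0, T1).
Answer: (2, 2)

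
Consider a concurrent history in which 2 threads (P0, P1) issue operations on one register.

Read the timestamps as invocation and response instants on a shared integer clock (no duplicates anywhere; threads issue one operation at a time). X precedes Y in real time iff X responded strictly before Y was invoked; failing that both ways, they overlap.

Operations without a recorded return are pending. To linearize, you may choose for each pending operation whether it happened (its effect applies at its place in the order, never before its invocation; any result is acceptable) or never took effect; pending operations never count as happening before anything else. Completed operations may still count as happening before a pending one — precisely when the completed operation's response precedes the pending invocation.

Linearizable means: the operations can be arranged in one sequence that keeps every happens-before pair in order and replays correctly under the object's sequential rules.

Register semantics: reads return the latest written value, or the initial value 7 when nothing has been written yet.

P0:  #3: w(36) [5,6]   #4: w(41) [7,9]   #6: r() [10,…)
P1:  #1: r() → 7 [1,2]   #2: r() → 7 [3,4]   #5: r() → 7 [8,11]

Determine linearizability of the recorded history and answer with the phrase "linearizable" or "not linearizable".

events 1..10 are fine; event 11 — the response of #5 at time 11 — makes the prefix non-linearizable
2 orders of the 5 completed register ops respect real time; none is legal
no completion choice of the 1 pending operation (#6) rescues it — every subset was tried
e.g. #1, #2, #3, #4, #5 (pending dropped): illegal at step 5, since #5 r() → 7 cannot apply there
e.g. #1, #2, #3, #5, #4 (pending dropped): illegal at step 4, since #5 r() → 7 cannot apply there

not linearizable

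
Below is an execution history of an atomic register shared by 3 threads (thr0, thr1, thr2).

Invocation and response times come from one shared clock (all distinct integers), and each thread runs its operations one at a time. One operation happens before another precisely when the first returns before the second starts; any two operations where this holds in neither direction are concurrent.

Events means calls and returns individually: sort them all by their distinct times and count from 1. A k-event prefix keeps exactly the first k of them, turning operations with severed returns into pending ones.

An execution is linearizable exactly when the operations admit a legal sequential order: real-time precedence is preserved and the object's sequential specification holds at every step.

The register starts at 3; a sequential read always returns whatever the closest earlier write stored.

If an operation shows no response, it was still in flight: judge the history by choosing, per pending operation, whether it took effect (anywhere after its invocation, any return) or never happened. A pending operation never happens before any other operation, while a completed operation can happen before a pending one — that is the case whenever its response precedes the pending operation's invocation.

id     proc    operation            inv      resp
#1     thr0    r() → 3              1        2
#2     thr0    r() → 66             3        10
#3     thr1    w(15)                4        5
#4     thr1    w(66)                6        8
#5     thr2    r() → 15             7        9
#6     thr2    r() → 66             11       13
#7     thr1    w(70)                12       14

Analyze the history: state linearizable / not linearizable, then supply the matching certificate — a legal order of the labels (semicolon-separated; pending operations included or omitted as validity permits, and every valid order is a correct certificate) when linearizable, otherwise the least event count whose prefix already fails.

1. #1 r() → 3, leaving value 3
2. #3 w(15), leaving value 15
3. #5 r() → 15, leaving value 15
4. #4 w(66), leaving value 66
5. #2 r() → 66, leaving value 66
6. #6 r() → 66, leaving value 66
7. #7 w(70), leaving value 70

linearizable — witness: #1; #3; #5; #4; #2; #6; #7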